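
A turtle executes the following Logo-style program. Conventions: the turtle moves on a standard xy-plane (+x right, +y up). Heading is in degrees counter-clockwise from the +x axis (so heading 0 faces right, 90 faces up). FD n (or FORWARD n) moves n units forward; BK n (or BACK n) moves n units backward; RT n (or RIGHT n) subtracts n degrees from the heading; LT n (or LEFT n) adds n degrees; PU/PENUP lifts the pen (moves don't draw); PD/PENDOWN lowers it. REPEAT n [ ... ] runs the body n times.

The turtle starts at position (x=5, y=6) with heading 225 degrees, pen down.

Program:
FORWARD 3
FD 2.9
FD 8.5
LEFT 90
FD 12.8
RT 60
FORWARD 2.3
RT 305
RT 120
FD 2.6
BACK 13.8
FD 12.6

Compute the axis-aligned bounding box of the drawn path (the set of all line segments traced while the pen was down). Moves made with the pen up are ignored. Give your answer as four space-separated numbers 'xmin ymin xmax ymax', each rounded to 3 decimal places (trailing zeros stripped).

Executing turtle program step by step:
Start: pos=(5,6), heading=225, pen down
FD 3: (5,6) -> (2.879,3.879) [heading=225, draw]
FD 2.9: (2.879,3.879) -> (0.828,1.828) [heading=225, draw]
FD 8.5: (0.828,1.828) -> (-5.182,-4.182) [heading=225, draw]
LT 90: heading 225 -> 315
FD 12.8: (-5.182,-4.182) -> (3.869,-13.233) [heading=315, draw]
RT 60: heading 315 -> 255
FD 2.3: (3.869,-13.233) -> (3.273,-15.455) [heading=255, draw]
RT 305: heading 255 -> 310
RT 120: heading 310 -> 190
FD 2.6: (3.273,-15.455) -> (0.713,-15.906) [heading=190, draw]
BK 13.8: (0.713,-15.906) -> (14.303,-13.51) [heading=190, draw]
FD 12.6: (14.303,-13.51) -> (1.895,-15.698) [heading=190, draw]
Final: pos=(1.895,-15.698), heading=190, 8 segment(s) drawn

Segment endpoints: x in {-5.182, 0.713, 0.828, 1.895, 2.879, 3.273, 3.869, 5, 14.303}, y in {-15.906, -15.698, -15.455, -13.51, -13.233, -4.182, 1.828, 3.879, 6}
xmin=-5.182, ymin=-15.906, xmax=14.303, ymax=6

Answer: -5.182 -15.906 14.303 6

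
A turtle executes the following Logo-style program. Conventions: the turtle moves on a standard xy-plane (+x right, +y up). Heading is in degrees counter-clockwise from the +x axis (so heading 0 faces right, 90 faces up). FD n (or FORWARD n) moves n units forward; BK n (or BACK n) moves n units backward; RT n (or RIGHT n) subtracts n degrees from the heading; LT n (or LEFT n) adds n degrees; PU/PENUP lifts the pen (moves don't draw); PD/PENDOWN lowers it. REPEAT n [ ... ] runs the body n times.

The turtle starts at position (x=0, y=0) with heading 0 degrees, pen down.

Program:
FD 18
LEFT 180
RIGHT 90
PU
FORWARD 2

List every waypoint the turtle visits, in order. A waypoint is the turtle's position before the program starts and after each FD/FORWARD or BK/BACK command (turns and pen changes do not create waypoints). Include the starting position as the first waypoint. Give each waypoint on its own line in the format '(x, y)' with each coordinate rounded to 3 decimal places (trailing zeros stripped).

Answer: (0, 0)
(18, 0)
(18, 2)

Derivation:
Executing turtle program step by step:
Start: pos=(0,0), heading=0, pen down
FD 18: (0,0) -> (18,0) [heading=0, draw]
LT 180: heading 0 -> 180
RT 90: heading 180 -> 90
PU: pen up
FD 2: (18,0) -> (18,2) [heading=90, move]
Final: pos=(18,2), heading=90, 1 segment(s) drawn
Waypoints (3 total):
(0, 0)
(18, 0)
(18, 2)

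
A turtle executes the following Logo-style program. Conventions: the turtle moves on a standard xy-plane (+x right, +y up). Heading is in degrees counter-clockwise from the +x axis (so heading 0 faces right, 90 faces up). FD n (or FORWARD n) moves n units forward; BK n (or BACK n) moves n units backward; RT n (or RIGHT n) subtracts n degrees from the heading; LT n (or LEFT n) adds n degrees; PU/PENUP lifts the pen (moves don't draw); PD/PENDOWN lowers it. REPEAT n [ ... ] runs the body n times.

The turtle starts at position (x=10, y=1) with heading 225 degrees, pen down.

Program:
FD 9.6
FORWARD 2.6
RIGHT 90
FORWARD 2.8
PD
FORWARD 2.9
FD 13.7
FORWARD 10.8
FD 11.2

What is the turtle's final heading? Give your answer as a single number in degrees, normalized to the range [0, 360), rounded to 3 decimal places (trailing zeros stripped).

Executing turtle program step by step:
Start: pos=(10,1), heading=225, pen down
FD 9.6: (10,1) -> (3.212,-5.788) [heading=225, draw]
FD 2.6: (3.212,-5.788) -> (1.373,-7.627) [heading=225, draw]
RT 90: heading 225 -> 135
FD 2.8: (1.373,-7.627) -> (-0.607,-5.647) [heading=135, draw]
PD: pen down
FD 2.9: (-0.607,-5.647) -> (-2.657,-3.596) [heading=135, draw]
FD 13.7: (-2.657,-3.596) -> (-12.345,6.091) [heading=135, draw]
FD 10.8: (-12.345,6.091) -> (-19.981,13.728) [heading=135, draw]
FD 11.2: (-19.981,13.728) -> (-27.901,21.648) [heading=135, draw]
Final: pos=(-27.901,21.648), heading=135, 7 segment(s) drawn

Answer: 135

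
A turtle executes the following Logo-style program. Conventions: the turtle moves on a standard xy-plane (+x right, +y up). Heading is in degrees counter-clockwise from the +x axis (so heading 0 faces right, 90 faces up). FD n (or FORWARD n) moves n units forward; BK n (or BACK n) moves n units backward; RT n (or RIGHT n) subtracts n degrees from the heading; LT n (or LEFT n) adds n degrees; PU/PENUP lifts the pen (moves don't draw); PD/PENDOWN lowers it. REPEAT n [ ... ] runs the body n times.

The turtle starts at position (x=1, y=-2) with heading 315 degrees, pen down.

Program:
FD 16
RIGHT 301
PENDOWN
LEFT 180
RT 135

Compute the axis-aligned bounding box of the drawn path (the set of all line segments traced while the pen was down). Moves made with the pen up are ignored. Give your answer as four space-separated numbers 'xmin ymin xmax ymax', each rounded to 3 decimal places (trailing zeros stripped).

Answer: 1 -13.314 12.314 -2

Derivation:
Executing turtle program step by step:
Start: pos=(1,-2), heading=315, pen down
FD 16: (1,-2) -> (12.314,-13.314) [heading=315, draw]
RT 301: heading 315 -> 14
PD: pen down
LT 180: heading 14 -> 194
RT 135: heading 194 -> 59
Final: pos=(12.314,-13.314), heading=59, 1 segment(s) drawn

Segment endpoints: x in {1, 12.314}, y in {-13.314, -2}
xmin=1, ymin=-13.314, xmax=12.314, ymax=-2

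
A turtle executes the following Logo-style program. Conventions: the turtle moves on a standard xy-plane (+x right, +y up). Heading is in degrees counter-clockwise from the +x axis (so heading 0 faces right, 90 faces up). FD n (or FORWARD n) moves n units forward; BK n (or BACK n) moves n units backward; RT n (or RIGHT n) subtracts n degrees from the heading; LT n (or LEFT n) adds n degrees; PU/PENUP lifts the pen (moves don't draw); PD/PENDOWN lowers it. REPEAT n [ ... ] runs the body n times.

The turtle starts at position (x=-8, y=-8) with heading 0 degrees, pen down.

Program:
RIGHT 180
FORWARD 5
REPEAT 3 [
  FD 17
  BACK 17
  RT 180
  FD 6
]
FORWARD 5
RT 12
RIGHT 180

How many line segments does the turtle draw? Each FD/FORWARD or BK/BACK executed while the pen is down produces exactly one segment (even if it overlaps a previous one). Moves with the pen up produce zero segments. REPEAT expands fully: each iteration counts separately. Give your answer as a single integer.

Answer: 11

Derivation:
Executing turtle program step by step:
Start: pos=(-8,-8), heading=0, pen down
RT 180: heading 0 -> 180
FD 5: (-8,-8) -> (-13,-8) [heading=180, draw]
REPEAT 3 [
  -- iteration 1/3 --
  FD 17: (-13,-8) -> (-30,-8) [heading=180, draw]
  BK 17: (-30,-8) -> (-13,-8) [heading=180, draw]
  RT 180: heading 180 -> 0
  FD 6: (-13,-8) -> (-7,-8) [heading=0, draw]
  -- iteration 2/3 --
  FD 17: (-7,-8) -> (10,-8) [heading=0, draw]
  BK 17: (10,-8) -> (-7,-8) [heading=0, draw]
  RT 180: heading 0 -> 180
  FD 6: (-7,-8) -> (-13,-8) [heading=180, draw]
  -- iteration 3/3 --
  FD 17: (-13,-8) -> (-30,-8) [heading=180, draw]
  BK 17: (-30,-8) -> (-13,-8) [heading=180, draw]
  RT 180: heading 180 -> 0
  FD 6: (-13,-8) -> (-7,-8) [heading=0, draw]
]
FD 5: (-7,-8) -> (-2,-8) [heading=0, draw]
RT 12: heading 0 -> 348
RT 180: heading 348 -> 168
Final: pos=(-2,-8), heading=168, 11 segment(s) drawn
Segments drawn: 11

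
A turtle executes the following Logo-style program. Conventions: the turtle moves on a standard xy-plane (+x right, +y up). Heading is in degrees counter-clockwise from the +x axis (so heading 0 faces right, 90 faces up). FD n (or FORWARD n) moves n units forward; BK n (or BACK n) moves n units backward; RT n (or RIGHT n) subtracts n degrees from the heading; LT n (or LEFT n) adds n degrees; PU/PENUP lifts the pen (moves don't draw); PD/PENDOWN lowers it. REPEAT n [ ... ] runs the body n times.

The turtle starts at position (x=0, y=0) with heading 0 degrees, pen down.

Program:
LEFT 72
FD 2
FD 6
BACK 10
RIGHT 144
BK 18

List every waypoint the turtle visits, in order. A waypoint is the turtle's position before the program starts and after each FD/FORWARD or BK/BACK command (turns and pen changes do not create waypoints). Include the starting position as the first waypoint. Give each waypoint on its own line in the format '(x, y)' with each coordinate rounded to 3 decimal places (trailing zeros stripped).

Executing turtle program step by step:
Start: pos=(0,0), heading=0, pen down
LT 72: heading 0 -> 72
FD 2: (0,0) -> (0.618,1.902) [heading=72, draw]
FD 6: (0.618,1.902) -> (2.472,7.608) [heading=72, draw]
BK 10: (2.472,7.608) -> (-0.618,-1.902) [heading=72, draw]
RT 144: heading 72 -> 288
BK 18: (-0.618,-1.902) -> (-6.18,15.217) [heading=288, draw]
Final: pos=(-6.18,15.217), heading=288, 4 segment(s) drawn
Waypoints (5 total):
(0, 0)
(0.618, 1.902)
(2.472, 7.608)
(-0.618, -1.902)
(-6.18, 15.217)

Answer: (0, 0)
(0.618, 1.902)
(2.472, 7.608)
(-0.618, -1.902)
(-6.18, 15.217)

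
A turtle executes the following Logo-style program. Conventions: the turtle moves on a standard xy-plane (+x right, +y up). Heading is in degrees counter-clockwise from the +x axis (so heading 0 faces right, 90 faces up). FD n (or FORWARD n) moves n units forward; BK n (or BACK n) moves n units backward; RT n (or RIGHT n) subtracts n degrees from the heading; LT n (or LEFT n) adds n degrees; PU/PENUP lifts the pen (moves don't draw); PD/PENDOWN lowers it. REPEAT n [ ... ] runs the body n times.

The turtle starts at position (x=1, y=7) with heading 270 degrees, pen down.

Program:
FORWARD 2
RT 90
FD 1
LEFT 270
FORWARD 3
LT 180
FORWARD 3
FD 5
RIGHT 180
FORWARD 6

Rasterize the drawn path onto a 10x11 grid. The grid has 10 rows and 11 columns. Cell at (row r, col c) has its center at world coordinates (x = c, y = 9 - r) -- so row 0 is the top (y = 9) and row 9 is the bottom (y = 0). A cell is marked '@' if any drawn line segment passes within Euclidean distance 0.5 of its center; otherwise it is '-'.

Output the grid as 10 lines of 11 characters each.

Segment 0: (1,7) -> (1,5)
Segment 1: (1,5) -> (-0,5)
Segment 2: (-0,5) -> (0,8)
Segment 3: (0,8) -> (-0,5)
Segment 4: (-0,5) -> (-0,0)
Segment 5: (-0,0) -> (-0,6)

Answer: -----------
@----------
@@---------
@@---------
@@---------
@----------
@----------
@----------
@----------
@----------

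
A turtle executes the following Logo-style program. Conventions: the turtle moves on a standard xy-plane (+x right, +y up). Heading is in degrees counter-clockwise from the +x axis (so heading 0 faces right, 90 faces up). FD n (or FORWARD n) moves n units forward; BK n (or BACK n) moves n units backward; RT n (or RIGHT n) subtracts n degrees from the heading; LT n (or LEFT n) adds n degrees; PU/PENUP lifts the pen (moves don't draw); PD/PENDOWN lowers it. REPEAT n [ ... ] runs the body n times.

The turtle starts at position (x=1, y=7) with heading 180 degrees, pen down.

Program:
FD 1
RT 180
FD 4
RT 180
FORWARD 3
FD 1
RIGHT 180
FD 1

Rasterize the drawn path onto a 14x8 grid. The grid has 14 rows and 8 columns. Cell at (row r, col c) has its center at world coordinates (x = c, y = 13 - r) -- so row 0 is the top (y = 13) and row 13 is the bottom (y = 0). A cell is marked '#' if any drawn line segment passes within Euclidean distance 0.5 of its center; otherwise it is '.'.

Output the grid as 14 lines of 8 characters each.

Answer: ........
........
........
........
........
........
#####...
........
........
........
........
........
........
........

Derivation:
Segment 0: (1,7) -> (0,7)
Segment 1: (0,7) -> (4,7)
Segment 2: (4,7) -> (1,7)
Segment 3: (1,7) -> (0,7)
Segment 4: (0,7) -> (1,7)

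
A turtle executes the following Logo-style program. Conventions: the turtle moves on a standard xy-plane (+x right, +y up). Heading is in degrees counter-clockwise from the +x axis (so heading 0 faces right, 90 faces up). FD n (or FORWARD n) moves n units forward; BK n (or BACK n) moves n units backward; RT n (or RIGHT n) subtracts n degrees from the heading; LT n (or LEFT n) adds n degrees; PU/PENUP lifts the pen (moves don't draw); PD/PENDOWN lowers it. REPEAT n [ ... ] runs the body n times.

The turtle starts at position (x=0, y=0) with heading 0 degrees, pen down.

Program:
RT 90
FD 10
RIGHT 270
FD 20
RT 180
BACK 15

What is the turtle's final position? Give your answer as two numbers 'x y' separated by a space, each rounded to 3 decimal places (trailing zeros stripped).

Executing turtle program step by step:
Start: pos=(0,0), heading=0, pen down
RT 90: heading 0 -> 270
FD 10: (0,0) -> (0,-10) [heading=270, draw]
RT 270: heading 270 -> 0
FD 20: (0,-10) -> (20,-10) [heading=0, draw]
RT 180: heading 0 -> 180
BK 15: (20,-10) -> (35,-10) [heading=180, draw]
Final: pos=(35,-10), heading=180, 3 segment(s) drawn

Answer: 35 -10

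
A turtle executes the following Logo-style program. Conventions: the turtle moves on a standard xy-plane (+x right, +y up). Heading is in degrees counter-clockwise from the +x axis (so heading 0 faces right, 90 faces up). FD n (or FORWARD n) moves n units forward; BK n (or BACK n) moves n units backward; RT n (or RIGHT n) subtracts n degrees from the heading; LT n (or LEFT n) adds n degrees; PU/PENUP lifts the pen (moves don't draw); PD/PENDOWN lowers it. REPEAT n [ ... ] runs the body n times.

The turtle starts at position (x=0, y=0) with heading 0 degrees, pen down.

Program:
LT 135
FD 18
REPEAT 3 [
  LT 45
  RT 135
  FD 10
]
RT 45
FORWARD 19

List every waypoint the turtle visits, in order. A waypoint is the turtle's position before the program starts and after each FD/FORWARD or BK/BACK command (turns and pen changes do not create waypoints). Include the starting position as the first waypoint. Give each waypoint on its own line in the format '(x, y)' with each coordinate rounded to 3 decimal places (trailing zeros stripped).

Answer: (0, 0)
(-12.728, 12.728)
(-5.657, 19.799)
(1.414, 12.728)
(-5.657, 5.657)
(-24.657, 5.657)

Derivation:
Executing turtle program step by step:
Start: pos=(0,0), heading=0, pen down
LT 135: heading 0 -> 135
FD 18: (0,0) -> (-12.728,12.728) [heading=135, draw]
REPEAT 3 [
  -- iteration 1/3 --
  LT 45: heading 135 -> 180
  RT 135: heading 180 -> 45
  FD 10: (-12.728,12.728) -> (-5.657,19.799) [heading=45, draw]
  -- iteration 2/3 --
  LT 45: heading 45 -> 90
  RT 135: heading 90 -> 315
  FD 10: (-5.657,19.799) -> (1.414,12.728) [heading=315, draw]
  -- iteration 3/3 --
  LT 45: heading 315 -> 0
  RT 135: heading 0 -> 225
  FD 10: (1.414,12.728) -> (-5.657,5.657) [heading=225, draw]
]
RT 45: heading 225 -> 180
FD 19: (-5.657,5.657) -> (-24.657,5.657) [heading=180, draw]
Final: pos=(-24.657,5.657), heading=180, 5 segment(s) drawn
Waypoints (6 total):
(0, 0)
(-12.728, 12.728)
(-5.657, 19.799)
(1.414, 12.728)
(-5.657, 5.657)
(-24.657, 5.657)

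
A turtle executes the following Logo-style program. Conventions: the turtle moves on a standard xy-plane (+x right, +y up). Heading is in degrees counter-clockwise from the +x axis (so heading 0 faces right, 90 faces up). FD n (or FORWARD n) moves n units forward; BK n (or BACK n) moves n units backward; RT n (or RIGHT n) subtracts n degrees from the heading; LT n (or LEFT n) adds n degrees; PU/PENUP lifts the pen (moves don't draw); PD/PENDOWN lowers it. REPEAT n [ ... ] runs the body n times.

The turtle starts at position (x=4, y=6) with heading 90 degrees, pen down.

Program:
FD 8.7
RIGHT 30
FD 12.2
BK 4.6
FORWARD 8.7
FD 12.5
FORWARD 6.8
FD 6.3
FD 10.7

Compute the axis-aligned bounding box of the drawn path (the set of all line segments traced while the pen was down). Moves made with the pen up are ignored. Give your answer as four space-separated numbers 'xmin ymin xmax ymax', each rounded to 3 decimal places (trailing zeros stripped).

Answer: 4 6 30.3 60.253

Derivation:
Executing turtle program step by step:
Start: pos=(4,6), heading=90, pen down
FD 8.7: (4,6) -> (4,14.7) [heading=90, draw]
RT 30: heading 90 -> 60
FD 12.2: (4,14.7) -> (10.1,25.266) [heading=60, draw]
BK 4.6: (10.1,25.266) -> (7.8,21.282) [heading=60, draw]
FD 8.7: (7.8,21.282) -> (12.15,28.816) [heading=60, draw]
FD 12.5: (12.15,28.816) -> (18.4,39.642) [heading=60, draw]
FD 6.8: (18.4,39.642) -> (21.8,45.531) [heading=60, draw]
FD 6.3: (21.8,45.531) -> (24.95,50.986) [heading=60, draw]
FD 10.7: (24.95,50.986) -> (30.3,60.253) [heading=60, draw]
Final: pos=(30.3,60.253), heading=60, 8 segment(s) drawn

Segment endpoints: x in {4, 4, 7.8, 10.1, 12.15, 18.4, 21.8, 24.95, 30.3}, y in {6, 14.7, 21.282, 25.266, 28.816, 39.642, 45.531, 50.986, 60.253}
xmin=4, ymin=6, xmax=30.3, ymax=60.253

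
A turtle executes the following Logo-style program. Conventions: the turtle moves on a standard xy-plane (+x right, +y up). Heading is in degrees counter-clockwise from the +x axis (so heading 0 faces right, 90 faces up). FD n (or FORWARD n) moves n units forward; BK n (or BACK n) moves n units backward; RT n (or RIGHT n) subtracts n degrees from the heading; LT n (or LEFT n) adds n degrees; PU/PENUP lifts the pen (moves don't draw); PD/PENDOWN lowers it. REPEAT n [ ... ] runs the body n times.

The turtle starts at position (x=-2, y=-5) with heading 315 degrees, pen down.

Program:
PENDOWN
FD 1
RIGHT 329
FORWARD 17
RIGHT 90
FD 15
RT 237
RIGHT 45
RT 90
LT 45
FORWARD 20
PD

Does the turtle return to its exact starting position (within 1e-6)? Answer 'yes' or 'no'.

Executing turtle program step by step:
Start: pos=(-2,-5), heading=315, pen down
PD: pen down
FD 1: (-2,-5) -> (-1.293,-5.707) [heading=315, draw]
RT 329: heading 315 -> 346
FD 17: (-1.293,-5.707) -> (15.202,-9.82) [heading=346, draw]
RT 90: heading 346 -> 256
FD 15: (15.202,-9.82) -> (11.573,-24.374) [heading=256, draw]
RT 237: heading 256 -> 19
RT 45: heading 19 -> 334
RT 90: heading 334 -> 244
LT 45: heading 244 -> 289
FD 20: (11.573,-24.374) -> (18.085,-43.285) [heading=289, draw]
PD: pen down
Final: pos=(18.085,-43.285), heading=289, 4 segment(s) drawn

Start position: (-2, -5)
Final position: (18.085, -43.285)
Distance = 43.233; >= 1e-6 -> NOT closed

Answer: no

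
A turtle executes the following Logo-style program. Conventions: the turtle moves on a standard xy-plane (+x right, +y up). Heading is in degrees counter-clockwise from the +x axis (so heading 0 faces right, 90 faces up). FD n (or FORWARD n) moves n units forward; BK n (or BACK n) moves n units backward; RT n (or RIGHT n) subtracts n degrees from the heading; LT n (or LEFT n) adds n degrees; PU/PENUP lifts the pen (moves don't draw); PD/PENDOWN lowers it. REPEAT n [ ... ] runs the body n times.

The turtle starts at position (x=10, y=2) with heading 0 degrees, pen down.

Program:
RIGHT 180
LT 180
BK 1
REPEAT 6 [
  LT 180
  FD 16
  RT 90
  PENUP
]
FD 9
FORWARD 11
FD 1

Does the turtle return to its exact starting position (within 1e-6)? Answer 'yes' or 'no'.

Answer: no

Derivation:
Executing turtle program step by step:
Start: pos=(10,2), heading=0, pen down
RT 180: heading 0 -> 180
LT 180: heading 180 -> 0
BK 1: (10,2) -> (9,2) [heading=0, draw]
REPEAT 6 [
  -- iteration 1/6 --
  LT 180: heading 0 -> 180
  FD 16: (9,2) -> (-7,2) [heading=180, draw]
  RT 90: heading 180 -> 90
  PU: pen up
  -- iteration 2/6 --
  LT 180: heading 90 -> 270
  FD 16: (-7,2) -> (-7,-14) [heading=270, move]
  RT 90: heading 270 -> 180
  PU: pen up
  -- iteration 3/6 --
  LT 180: heading 180 -> 0
  FD 16: (-7,-14) -> (9,-14) [heading=0, move]
  RT 90: heading 0 -> 270
  PU: pen up
  -- iteration 4/6 --
  LT 180: heading 270 -> 90
  FD 16: (9,-14) -> (9,2) [heading=90, move]
  RT 90: heading 90 -> 0
  PU: pen up
  -- iteration 5/6 --
  LT 180: heading 0 -> 180
  FD 16: (9,2) -> (-7,2) [heading=180, move]
  RT 90: heading 180 -> 90
  PU: pen up
  -- iteration 6/6 --
  LT 180: heading 90 -> 270
  FD 16: (-7,2) -> (-7,-14) [heading=270, move]
  RT 90: heading 270 -> 180
  PU: pen up
]
FD 9: (-7,-14) -> (-16,-14) [heading=180, move]
FD 11: (-16,-14) -> (-27,-14) [heading=180, move]
FD 1: (-27,-14) -> (-28,-14) [heading=180, move]
Final: pos=(-28,-14), heading=180, 2 segment(s) drawn

Start position: (10, 2)
Final position: (-28, -14)
Distance = 41.231; >= 1e-6 -> NOT closed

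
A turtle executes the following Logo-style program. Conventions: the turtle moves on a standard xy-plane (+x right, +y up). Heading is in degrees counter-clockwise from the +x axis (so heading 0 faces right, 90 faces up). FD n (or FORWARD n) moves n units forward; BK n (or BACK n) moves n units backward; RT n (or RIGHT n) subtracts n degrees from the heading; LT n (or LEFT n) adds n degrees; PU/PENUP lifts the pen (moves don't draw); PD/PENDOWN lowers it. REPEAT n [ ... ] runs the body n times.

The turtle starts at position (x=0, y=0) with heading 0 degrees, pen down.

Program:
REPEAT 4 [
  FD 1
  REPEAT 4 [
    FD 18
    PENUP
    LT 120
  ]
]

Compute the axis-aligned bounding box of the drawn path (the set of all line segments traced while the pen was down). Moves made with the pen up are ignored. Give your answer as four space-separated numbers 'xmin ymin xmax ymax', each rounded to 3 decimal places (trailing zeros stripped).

Answer: 0 0 19 0

Derivation:
Executing turtle program step by step:
Start: pos=(0,0), heading=0, pen down
REPEAT 4 [
  -- iteration 1/4 --
  FD 1: (0,0) -> (1,0) [heading=0, draw]
  REPEAT 4 [
    -- iteration 1/4 --
    FD 18: (1,0) -> (19,0) [heading=0, draw]
    PU: pen up
    LT 120: heading 0 -> 120
    -- iteration 2/4 --
    FD 18: (19,0) -> (10,15.588) [heading=120, move]
    PU: pen up
    LT 120: heading 120 -> 240
    -- iteration 3/4 --
    FD 18: (10,15.588) -> (1,0) [heading=240, move]
    PU: pen up
    LT 120: heading 240 -> 0
    -- iteration 4/4 --
    FD 18: (1,0) -> (19,0) [heading=0, move]
    PU: pen up
    LT 120: heading 0 -> 120
  ]
  -- iteration 2/4 --
  FD 1: (19,0) -> (18.5,0.866) [heading=120, move]
  REPEAT 4 [
    -- iteration 1/4 --
    FD 18: (18.5,0.866) -> (9.5,16.454) [heading=120, move]
    PU: pen up
    LT 120: heading 120 -> 240
    -- iteration 2/4 --
    FD 18: (9.5,16.454) -> (0.5,0.866) [heading=240, move]
    PU: pen up
    LT 120: heading 240 -> 0
    -- iteration 3/4 --
    FD 18: (0.5,0.866) -> (18.5,0.866) [heading=0, move]
    PU: pen up
    LT 120: heading 0 -> 120
    -- iteration 4/4 --
    FD 18: (18.5,0.866) -> (9.5,16.454) [heading=120, move]
    PU: pen up
    LT 120: heading 120 -> 240
  ]
  -- iteration 3/4 --
  FD 1: (9.5,16.454) -> (9,15.588) [heading=240, move]
  REPEAT 4 [
    -- iteration 1/4 --
    FD 18: (9,15.588) -> (0,0) [heading=240, move]
    PU: pen up
    LT 120: heading 240 -> 0
    -- iteration 2/4 --
    FD 18: (0,0) -> (18,0) [heading=0, move]
    PU: pen up
    LT 120: heading 0 -> 120
    -- iteration 3/4 --
    FD 18: (18,0) -> (9,15.588) [heading=120, move]
    PU: pen up
    LT 120: heading 120 -> 240
    -- iteration 4/4 --
    FD 18: (9,15.588) -> (0,0) [heading=240, move]
    PU: pen up
    LT 120: heading 240 -> 0
  ]
  -- iteration 4/4 --
  FD 1: (0,0) -> (1,0) [heading=0, move]
  REPEAT 4 [
    -- iteration 1/4 --
    FD 18: (1,0) -> (19,0) [heading=0, move]
    PU: pen up
    LT 120: heading 0 -> 120
    -- iteration 2/4 --
    FD 18: (19,0) -> (10,15.588) [heading=120, move]
    PU: pen up
    LT 120: heading 120 -> 240
    -- iteration 3/4 --
    FD 18: (10,15.588) -> (1,0) [heading=240, move]
    PU: pen up
    LT 120: heading 240 -> 0
    -- iteration 4/4 --
    FD 18: (1,0) -> (19,0) [heading=0, move]
    PU: pen up
    LT 120: heading 0 -> 120
  ]
]
Final: pos=(19,0), heading=120, 2 segment(s) drawn

Segment endpoints: x in {0, 1, 19}, y in {0}
xmin=0, ymin=0, xmax=19, ymax=0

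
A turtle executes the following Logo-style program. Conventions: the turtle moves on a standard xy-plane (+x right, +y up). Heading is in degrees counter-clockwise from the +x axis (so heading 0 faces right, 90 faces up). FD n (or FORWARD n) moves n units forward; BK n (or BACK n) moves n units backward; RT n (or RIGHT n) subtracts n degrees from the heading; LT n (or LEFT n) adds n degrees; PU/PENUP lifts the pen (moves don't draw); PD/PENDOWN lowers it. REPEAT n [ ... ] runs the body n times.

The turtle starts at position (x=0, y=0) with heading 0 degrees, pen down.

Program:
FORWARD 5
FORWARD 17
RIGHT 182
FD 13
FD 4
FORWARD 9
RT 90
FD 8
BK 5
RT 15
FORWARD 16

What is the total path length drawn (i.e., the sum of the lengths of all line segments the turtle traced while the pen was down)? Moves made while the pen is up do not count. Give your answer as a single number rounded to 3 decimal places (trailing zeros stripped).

Answer: 77

Derivation:
Executing turtle program step by step:
Start: pos=(0,0), heading=0, pen down
FD 5: (0,0) -> (5,0) [heading=0, draw]
FD 17: (5,0) -> (22,0) [heading=0, draw]
RT 182: heading 0 -> 178
FD 13: (22,0) -> (9.008,0.454) [heading=178, draw]
FD 4: (9.008,0.454) -> (5.01,0.593) [heading=178, draw]
FD 9: (5.01,0.593) -> (-3.984,0.907) [heading=178, draw]
RT 90: heading 178 -> 88
FD 8: (-3.984,0.907) -> (-3.705,8.903) [heading=88, draw]
BK 5: (-3.705,8.903) -> (-3.879,3.906) [heading=88, draw]
RT 15: heading 88 -> 73
FD 16: (-3.879,3.906) -> (0.798,19.206) [heading=73, draw]
Final: pos=(0.798,19.206), heading=73, 8 segment(s) drawn

Segment lengths:
  seg 1: (0,0) -> (5,0), length = 5
  seg 2: (5,0) -> (22,0), length = 17
  seg 3: (22,0) -> (9.008,0.454), length = 13
  seg 4: (9.008,0.454) -> (5.01,0.593), length = 4
  seg 5: (5.01,0.593) -> (-3.984,0.907), length = 9
  seg 6: (-3.984,0.907) -> (-3.705,8.903), length = 8
  seg 7: (-3.705,8.903) -> (-3.879,3.906), length = 5
  seg 8: (-3.879,3.906) -> (0.798,19.206), length = 16
Total = 77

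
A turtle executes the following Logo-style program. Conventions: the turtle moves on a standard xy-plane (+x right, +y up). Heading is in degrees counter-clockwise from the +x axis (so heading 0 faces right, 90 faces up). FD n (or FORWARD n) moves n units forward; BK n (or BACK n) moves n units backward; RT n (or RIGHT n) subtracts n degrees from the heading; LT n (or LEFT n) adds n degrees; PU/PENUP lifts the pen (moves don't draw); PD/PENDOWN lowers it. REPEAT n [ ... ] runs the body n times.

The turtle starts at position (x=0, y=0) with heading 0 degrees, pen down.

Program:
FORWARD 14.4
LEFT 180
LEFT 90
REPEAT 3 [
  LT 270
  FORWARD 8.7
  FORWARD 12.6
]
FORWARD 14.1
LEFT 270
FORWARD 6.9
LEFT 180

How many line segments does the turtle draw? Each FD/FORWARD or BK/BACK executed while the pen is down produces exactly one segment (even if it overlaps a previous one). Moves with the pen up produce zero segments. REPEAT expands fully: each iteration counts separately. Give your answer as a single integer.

Executing turtle program step by step:
Start: pos=(0,0), heading=0, pen down
FD 14.4: (0,0) -> (14.4,0) [heading=0, draw]
LT 180: heading 0 -> 180
LT 90: heading 180 -> 270
REPEAT 3 [
  -- iteration 1/3 --
  LT 270: heading 270 -> 180
  FD 8.7: (14.4,0) -> (5.7,0) [heading=180, draw]
  FD 12.6: (5.7,0) -> (-6.9,0) [heading=180, draw]
  -- iteration 2/3 --
  LT 270: heading 180 -> 90
  FD 8.7: (-6.9,0) -> (-6.9,8.7) [heading=90, draw]
  FD 12.6: (-6.9,8.7) -> (-6.9,21.3) [heading=90, draw]
  -- iteration 3/3 --
  LT 270: heading 90 -> 0
  FD 8.7: (-6.9,21.3) -> (1.8,21.3) [heading=0, draw]
  FD 12.6: (1.8,21.3) -> (14.4,21.3) [heading=0, draw]
]
FD 14.1: (14.4,21.3) -> (28.5,21.3) [heading=0, draw]
LT 270: heading 0 -> 270
FD 6.9: (28.5,21.3) -> (28.5,14.4) [heading=270, draw]
LT 180: heading 270 -> 90
Final: pos=(28.5,14.4), heading=90, 9 segment(s) drawn
Segments drawn: 9

Answer: 9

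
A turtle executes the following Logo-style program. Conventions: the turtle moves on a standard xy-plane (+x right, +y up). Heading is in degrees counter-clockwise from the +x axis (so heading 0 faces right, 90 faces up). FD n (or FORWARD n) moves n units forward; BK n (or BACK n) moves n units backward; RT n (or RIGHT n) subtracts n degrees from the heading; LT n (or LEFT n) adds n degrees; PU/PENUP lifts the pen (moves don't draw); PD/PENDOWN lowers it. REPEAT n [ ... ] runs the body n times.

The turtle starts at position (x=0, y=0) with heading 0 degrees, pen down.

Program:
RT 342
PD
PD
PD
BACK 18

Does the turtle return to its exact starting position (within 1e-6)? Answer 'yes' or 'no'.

Answer: no

Derivation:
Executing turtle program step by step:
Start: pos=(0,0), heading=0, pen down
RT 342: heading 0 -> 18
PD: pen down
PD: pen down
PD: pen down
BK 18: (0,0) -> (-17.119,-5.562) [heading=18, draw]
Final: pos=(-17.119,-5.562), heading=18, 1 segment(s) drawn

Start position: (0, 0)
Final position: (-17.119, -5.562)
Distance = 18; >= 1e-6 -> NOT closed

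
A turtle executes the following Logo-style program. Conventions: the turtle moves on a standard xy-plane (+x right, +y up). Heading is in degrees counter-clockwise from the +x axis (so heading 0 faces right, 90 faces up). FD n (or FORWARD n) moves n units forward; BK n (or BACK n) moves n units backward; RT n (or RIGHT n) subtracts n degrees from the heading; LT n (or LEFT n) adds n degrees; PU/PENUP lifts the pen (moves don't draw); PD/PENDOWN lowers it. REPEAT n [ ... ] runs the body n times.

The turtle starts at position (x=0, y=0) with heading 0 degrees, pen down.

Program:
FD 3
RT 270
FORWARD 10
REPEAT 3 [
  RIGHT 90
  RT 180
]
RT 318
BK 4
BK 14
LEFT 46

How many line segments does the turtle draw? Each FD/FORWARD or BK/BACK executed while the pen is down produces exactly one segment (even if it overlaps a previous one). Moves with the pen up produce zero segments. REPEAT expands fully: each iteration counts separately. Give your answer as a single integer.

Executing turtle program step by step:
Start: pos=(0,0), heading=0, pen down
FD 3: (0,0) -> (3,0) [heading=0, draw]
RT 270: heading 0 -> 90
FD 10: (3,0) -> (3,10) [heading=90, draw]
REPEAT 3 [
  -- iteration 1/3 --
  RT 90: heading 90 -> 0
  RT 180: heading 0 -> 180
  -- iteration 2/3 --
  RT 90: heading 180 -> 90
  RT 180: heading 90 -> 270
  -- iteration 3/3 --
  RT 90: heading 270 -> 180
  RT 180: heading 180 -> 0
]
RT 318: heading 0 -> 42
BK 4: (3,10) -> (0.027,7.323) [heading=42, draw]
BK 14: (0.027,7.323) -> (-10.377,-2.044) [heading=42, draw]
LT 46: heading 42 -> 88
Final: pos=(-10.377,-2.044), heading=88, 4 segment(s) drawn
Segments drawn: 4

Answer: 4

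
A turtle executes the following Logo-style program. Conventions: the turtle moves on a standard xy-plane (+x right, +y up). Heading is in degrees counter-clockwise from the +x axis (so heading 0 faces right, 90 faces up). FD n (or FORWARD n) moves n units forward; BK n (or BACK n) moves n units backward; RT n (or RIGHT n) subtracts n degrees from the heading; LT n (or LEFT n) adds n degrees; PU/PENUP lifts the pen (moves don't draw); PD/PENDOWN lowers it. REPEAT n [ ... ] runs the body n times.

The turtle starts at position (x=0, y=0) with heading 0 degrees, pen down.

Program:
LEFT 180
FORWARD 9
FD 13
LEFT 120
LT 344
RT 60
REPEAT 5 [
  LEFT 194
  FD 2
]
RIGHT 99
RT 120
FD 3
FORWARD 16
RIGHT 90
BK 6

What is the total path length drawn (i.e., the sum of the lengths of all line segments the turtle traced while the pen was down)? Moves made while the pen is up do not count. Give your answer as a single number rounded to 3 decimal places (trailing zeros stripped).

Answer: 57

Derivation:
Executing turtle program step by step:
Start: pos=(0,0), heading=0, pen down
LT 180: heading 0 -> 180
FD 9: (0,0) -> (-9,0) [heading=180, draw]
FD 13: (-9,0) -> (-22,0) [heading=180, draw]
LT 120: heading 180 -> 300
LT 344: heading 300 -> 284
RT 60: heading 284 -> 224
REPEAT 5 [
  -- iteration 1/5 --
  LT 194: heading 224 -> 58
  FD 2: (-22,0) -> (-20.94,1.696) [heading=58, draw]
  -- iteration 2/5 --
  LT 194: heading 58 -> 252
  FD 2: (-20.94,1.696) -> (-21.558,-0.206) [heading=252, draw]
  -- iteration 3/5 --
  LT 194: heading 252 -> 86
  FD 2: (-21.558,-0.206) -> (-21.419,1.789) [heading=86, draw]
  -- iteration 4/5 --
  LT 194: heading 86 -> 280
  FD 2: (-21.419,1.789) -> (-21.071,-0.181) [heading=280, draw]
  -- iteration 5/5 --
  LT 194: heading 280 -> 114
  FD 2: (-21.071,-0.181) -> (-21.885,1.647) [heading=114, draw]
]
RT 99: heading 114 -> 15
RT 120: heading 15 -> 255
FD 3: (-21.885,1.647) -> (-22.661,-1.251) [heading=255, draw]
FD 16: (-22.661,-1.251) -> (-26.802,-16.706) [heading=255, draw]
RT 90: heading 255 -> 165
BK 6: (-26.802,-16.706) -> (-21.007,-18.259) [heading=165, draw]
Final: pos=(-21.007,-18.259), heading=165, 10 segment(s) drawn

Segment lengths:
  seg 1: (0,0) -> (-9,0), length = 9
  seg 2: (-9,0) -> (-22,0), length = 13
  seg 3: (-22,0) -> (-20.94,1.696), length = 2
  seg 4: (-20.94,1.696) -> (-21.558,-0.206), length = 2
  seg 5: (-21.558,-0.206) -> (-21.419,1.789), length = 2
  seg 6: (-21.419,1.789) -> (-21.071,-0.181), length = 2
  seg 7: (-21.071,-0.181) -> (-21.885,1.647), length = 2
  seg 8: (-21.885,1.647) -> (-22.661,-1.251), length = 3
  seg 9: (-22.661,-1.251) -> (-26.802,-16.706), length = 16
  seg 10: (-26.802,-16.706) -> (-21.007,-18.259), length = 6
Total = 57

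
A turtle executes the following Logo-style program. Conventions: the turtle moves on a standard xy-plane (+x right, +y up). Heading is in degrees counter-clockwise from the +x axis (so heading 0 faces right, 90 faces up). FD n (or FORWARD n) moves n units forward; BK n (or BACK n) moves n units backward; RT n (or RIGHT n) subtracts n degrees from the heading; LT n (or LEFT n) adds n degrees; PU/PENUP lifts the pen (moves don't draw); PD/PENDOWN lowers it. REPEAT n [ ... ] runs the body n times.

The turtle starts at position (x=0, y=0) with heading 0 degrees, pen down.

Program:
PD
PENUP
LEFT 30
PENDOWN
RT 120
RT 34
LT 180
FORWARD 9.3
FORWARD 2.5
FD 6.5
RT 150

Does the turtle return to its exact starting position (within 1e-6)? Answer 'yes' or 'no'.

Answer: no

Derivation:
Executing turtle program step by step:
Start: pos=(0,0), heading=0, pen down
PD: pen down
PU: pen up
LT 30: heading 0 -> 30
PD: pen down
RT 120: heading 30 -> 270
RT 34: heading 270 -> 236
LT 180: heading 236 -> 56
FD 9.3: (0,0) -> (5.2,7.71) [heading=56, draw]
FD 2.5: (5.2,7.71) -> (6.598,9.783) [heading=56, draw]
FD 6.5: (6.598,9.783) -> (10.233,15.171) [heading=56, draw]
RT 150: heading 56 -> 266
Final: pos=(10.233,15.171), heading=266, 3 segment(s) drawn

Start position: (0, 0)
Final position: (10.233, 15.171)
Distance = 18.3; >= 1e-6 -> NOT closed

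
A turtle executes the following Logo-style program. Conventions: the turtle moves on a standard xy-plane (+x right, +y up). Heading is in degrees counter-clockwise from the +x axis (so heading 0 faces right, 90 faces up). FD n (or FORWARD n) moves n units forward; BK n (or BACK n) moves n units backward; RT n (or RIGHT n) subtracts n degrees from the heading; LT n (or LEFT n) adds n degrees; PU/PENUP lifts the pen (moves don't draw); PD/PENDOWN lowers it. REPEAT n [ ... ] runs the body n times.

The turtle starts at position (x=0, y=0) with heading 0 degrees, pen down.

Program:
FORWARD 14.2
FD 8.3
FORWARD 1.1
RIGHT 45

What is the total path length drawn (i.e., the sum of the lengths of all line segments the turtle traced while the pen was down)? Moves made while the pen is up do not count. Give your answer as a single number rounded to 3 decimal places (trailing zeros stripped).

Answer: 23.6

Derivation:
Executing turtle program step by step:
Start: pos=(0,0), heading=0, pen down
FD 14.2: (0,0) -> (14.2,0) [heading=0, draw]
FD 8.3: (14.2,0) -> (22.5,0) [heading=0, draw]
FD 1.1: (22.5,0) -> (23.6,0) [heading=0, draw]
RT 45: heading 0 -> 315
Final: pos=(23.6,0), heading=315, 3 segment(s) drawn

Segment lengths:
  seg 1: (0,0) -> (14.2,0), length = 14.2
  seg 2: (14.2,0) -> (22.5,0), length = 8.3
  seg 3: (22.5,0) -> (23.6,0), length = 1.1
Total = 23.6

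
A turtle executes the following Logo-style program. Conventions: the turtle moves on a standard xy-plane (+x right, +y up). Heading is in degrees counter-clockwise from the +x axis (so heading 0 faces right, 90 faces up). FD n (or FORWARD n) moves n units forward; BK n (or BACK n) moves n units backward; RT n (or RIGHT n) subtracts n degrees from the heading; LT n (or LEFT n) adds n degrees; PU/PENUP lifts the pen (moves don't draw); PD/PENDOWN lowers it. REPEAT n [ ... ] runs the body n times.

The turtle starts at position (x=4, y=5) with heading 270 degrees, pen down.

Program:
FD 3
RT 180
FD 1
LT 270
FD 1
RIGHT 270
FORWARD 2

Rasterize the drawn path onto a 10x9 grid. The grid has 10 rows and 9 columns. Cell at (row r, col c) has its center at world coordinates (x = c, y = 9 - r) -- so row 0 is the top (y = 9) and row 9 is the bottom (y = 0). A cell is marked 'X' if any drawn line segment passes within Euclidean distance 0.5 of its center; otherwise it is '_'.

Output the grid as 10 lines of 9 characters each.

Answer: _________
_________
_________
_________
____XX___
____XX___
____XX___
____X____
_________
_________

Derivation:
Segment 0: (4,5) -> (4,2)
Segment 1: (4,2) -> (4,3)
Segment 2: (4,3) -> (5,3)
Segment 3: (5,3) -> (5,5)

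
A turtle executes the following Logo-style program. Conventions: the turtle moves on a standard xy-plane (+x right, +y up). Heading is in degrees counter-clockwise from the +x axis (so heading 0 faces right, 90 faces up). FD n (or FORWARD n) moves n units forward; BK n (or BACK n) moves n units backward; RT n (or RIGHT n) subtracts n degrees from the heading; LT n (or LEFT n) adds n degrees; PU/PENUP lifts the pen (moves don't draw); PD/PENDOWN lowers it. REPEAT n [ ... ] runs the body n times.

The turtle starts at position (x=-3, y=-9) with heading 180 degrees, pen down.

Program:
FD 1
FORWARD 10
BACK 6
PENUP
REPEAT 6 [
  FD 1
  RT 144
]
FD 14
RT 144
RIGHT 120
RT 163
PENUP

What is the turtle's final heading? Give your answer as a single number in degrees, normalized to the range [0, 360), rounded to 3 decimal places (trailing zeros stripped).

Answer: 329

Derivation:
Executing turtle program step by step:
Start: pos=(-3,-9), heading=180, pen down
FD 1: (-3,-9) -> (-4,-9) [heading=180, draw]
FD 10: (-4,-9) -> (-14,-9) [heading=180, draw]
BK 6: (-14,-9) -> (-8,-9) [heading=180, draw]
PU: pen up
REPEAT 6 [
  -- iteration 1/6 --
  FD 1: (-8,-9) -> (-9,-9) [heading=180, move]
  RT 144: heading 180 -> 36
  -- iteration 2/6 --
  FD 1: (-9,-9) -> (-8.191,-8.412) [heading=36, move]
  RT 144: heading 36 -> 252
  -- iteration 3/6 --
  FD 1: (-8.191,-8.412) -> (-8.5,-9.363) [heading=252, move]
  RT 144: heading 252 -> 108
  -- iteration 4/6 --
  FD 1: (-8.5,-9.363) -> (-8.809,-8.412) [heading=108, move]
  RT 144: heading 108 -> 324
  -- iteration 5/6 --
  FD 1: (-8.809,-8.412) -> (-8,-9) [heading=324, move]
  RT 144: heading 324 -> 180
  -- iteration 6/6 --
  FD 1: (-8,-9) -> (-9,-9) [heading=180, move]
  RT 144: heading 180 -> 36
]
FD 14: (-9,-9) -> (2.326,-0.771) [heading=36, move]
RT 144: heading 36 -> 252
RT 120: heading 252 -> 132
RT 163: heading 132 -> 329
PU: pen up
Final: pos=(2.326,-0.771), heading=329, 3 segment(s) drawn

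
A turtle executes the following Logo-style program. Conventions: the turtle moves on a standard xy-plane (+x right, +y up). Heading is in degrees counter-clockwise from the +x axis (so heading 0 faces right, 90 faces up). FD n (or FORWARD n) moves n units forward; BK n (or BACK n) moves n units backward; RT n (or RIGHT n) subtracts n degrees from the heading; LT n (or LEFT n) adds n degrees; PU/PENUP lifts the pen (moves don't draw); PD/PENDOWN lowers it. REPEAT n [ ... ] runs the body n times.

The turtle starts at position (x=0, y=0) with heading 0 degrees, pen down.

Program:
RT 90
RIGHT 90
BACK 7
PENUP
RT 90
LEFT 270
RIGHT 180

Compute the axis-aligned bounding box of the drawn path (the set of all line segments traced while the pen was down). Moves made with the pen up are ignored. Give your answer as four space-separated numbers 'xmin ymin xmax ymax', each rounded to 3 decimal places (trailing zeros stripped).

Executing turtle program step by step:
Start: pos=(0,0), heading=0, pen down
RT 90: heading 0 -> 270
RT 90: heading 270 -> 180
BK 7: (0,0) -> (7,0) [heading=180, draw]
PU: pen up
RT 90: heading 180 -> 90
LT 270: heading 90 -> 0
RT 180: heading 0 -> 180
Final: pos=(7,0), heading=180, 1 segment(s) drawn

Segment endpoints: x in {0, 7}, y in {0, 0}
xmin=0, ymin=0, xmax=7, ymax=0

Answer: 0 0 7 0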